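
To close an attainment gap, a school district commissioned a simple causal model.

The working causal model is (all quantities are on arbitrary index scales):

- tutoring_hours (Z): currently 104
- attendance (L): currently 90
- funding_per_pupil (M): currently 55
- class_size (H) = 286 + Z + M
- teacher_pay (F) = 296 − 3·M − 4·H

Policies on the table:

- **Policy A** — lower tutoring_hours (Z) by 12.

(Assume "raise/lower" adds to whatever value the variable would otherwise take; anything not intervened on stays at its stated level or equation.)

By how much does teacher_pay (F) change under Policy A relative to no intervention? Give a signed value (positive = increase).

48

Baseline:
  Z = 104
  M = 55
  H = 286 + 104 + 55 = 445
  F = 296 − 3·55 − 4·445 = -1649
Policy A (Z − 12):
  Z = 104 − 12 = 92
  M = 55
  H = 286 + 92 + 55 = 433
  F = 296 − 3·55 − 4·433 = -1601
Change in F: -1601 − (-1649) = 48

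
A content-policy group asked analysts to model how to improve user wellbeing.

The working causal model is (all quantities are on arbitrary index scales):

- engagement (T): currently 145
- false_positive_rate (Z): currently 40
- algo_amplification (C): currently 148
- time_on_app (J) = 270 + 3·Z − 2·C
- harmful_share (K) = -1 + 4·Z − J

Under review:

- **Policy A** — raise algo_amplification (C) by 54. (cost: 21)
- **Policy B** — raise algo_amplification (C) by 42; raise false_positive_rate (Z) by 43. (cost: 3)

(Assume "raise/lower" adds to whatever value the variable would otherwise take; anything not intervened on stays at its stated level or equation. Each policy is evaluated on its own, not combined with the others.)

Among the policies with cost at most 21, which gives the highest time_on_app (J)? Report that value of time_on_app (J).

139

Policy A (C + 54):
  Z = 40
  C = 148 + 54 = 202
  J = 270 + 3·40 − 2·202 = -14
Policy B (C + 42, Z + 43):
  Z = 40 + 43 = 83
  C = 148 + 42 = 190
  J = 270 + 3·83 − 2·190 = 139
Comparing — Policy A: J=-14, Policy B: J=139. Highest is 139 (Policy B).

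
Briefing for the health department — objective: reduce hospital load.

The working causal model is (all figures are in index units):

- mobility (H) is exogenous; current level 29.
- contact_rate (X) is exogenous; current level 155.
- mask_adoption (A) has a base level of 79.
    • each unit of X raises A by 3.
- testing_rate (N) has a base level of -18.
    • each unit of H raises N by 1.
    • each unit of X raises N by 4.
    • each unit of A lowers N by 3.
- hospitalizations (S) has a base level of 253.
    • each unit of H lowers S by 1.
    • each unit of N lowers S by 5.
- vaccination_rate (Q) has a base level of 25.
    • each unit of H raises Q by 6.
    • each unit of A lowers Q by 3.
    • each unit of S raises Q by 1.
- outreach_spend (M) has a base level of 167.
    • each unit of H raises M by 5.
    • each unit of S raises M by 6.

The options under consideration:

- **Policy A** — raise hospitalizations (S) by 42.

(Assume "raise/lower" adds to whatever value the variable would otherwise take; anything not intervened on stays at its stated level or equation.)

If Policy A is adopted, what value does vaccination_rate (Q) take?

3838

Policy A (S + 42):
  H = 29
  X = 155
  A = 79 + 3·155 = 544
  N = -18 + 29 + 4·155 − 3·544 = -1001
  S = 253 − 29 − 5·(-1001) (+42 from intervention) = 5271
  Q = 25 + 6·29 − 3·544 + 5271 = 3838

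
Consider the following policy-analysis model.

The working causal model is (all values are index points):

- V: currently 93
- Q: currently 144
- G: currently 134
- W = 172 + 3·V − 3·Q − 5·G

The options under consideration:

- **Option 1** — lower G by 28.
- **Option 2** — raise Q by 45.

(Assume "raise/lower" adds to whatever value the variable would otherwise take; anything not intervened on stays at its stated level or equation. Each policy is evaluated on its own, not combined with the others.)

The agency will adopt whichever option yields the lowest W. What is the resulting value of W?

Option 1 (G − 28):
  V = 93
  Q = 144
  G = 134 − 28 = 106
  W = 172 + 3·93 − 3·144 − 5·106 = -511
Option 2 (Q + 45):
  V = 93
  Q = 144 + 45 = 189
  G = 134
  W = 172 + 3·93 − 3·189 − 5·134 = -786
Comparing — Option 1: W=-511, Option 2: W=-786. Lowest is -786 (Option 2).

-786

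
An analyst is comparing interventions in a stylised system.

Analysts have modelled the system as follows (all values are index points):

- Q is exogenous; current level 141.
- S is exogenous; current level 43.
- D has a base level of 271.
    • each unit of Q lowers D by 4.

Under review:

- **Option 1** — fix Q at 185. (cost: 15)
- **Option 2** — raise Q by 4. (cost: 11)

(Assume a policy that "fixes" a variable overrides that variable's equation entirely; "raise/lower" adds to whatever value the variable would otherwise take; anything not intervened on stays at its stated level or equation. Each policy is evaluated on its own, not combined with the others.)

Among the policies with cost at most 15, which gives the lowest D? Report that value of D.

-469

Option 1 (Q := 185):
  Q = 185
  D = 271 − 4·185 = -469
Option 2 (Q + 4):
  Q = 141 + 4 = 145
  D = 271 − 4·145 = -309
Comparing — Option 1: D=-469, Option 2: D=-309. Lowest is -469 (Option 1).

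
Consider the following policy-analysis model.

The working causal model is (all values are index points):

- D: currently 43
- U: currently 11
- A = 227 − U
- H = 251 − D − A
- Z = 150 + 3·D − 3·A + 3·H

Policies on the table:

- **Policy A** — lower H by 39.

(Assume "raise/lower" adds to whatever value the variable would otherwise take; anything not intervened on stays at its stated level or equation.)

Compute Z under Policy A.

Policy A (H − 39):
  D = 43
  U = 11
  A = 227 − 11 = 216
  H = 251 − 43 − 216 (−39 from intervention) = -47
  Z = 150 + 3·43 − 3·216 + 3·(-47) = -510

-510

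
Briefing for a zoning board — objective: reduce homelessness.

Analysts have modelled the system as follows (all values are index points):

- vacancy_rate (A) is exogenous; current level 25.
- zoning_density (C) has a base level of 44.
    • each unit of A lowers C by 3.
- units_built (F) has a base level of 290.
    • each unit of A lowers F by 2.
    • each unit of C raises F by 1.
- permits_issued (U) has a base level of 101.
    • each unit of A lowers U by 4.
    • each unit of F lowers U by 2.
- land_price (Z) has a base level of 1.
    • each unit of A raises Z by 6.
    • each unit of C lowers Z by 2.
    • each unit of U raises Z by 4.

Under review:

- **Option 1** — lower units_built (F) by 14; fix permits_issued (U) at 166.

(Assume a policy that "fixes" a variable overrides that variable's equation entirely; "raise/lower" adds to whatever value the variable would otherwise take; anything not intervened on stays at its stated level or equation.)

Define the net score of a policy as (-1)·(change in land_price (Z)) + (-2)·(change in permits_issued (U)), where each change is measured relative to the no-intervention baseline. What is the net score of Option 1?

-3498

Baseline:
  A = 25
  C = 44 − 3·25 = -31
  F = 290 − 2·25 + (-31) = 209
  U = 101 − 4·25 − 2·209 = -417
  Z = 1 + 6·25 − 2·(-31) + 4·(-417) = -1455
Option 1 (F − 14, U := 166):
  A = 25
  C = 44 − 3·25 = -31
  F = 290 − 2·25 + (-31) (−14 from intervention) = 195
  U = 166
  Z = 1 + 6·25 − 2·(-31) + 4·166 = 877
ΔZ = 877 − (-1455) = 2332; ΔU = 166 − (-417) = 583
Score = (-1)·2332 + (-2)·583 = -3498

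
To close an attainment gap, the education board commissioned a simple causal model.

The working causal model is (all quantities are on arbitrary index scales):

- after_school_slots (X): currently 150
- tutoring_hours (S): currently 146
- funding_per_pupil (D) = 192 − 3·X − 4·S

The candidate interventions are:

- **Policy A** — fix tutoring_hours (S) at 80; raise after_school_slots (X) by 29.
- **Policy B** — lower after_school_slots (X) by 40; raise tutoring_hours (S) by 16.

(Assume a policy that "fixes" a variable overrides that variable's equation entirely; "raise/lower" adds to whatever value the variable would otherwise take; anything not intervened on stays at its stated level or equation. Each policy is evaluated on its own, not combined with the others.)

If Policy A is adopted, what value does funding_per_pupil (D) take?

-665

Policy A (S := 80, X + 29):
  X = 150 + 29 = 179
  S = 80
  D = 192 − 3·179 − 4·80 = -665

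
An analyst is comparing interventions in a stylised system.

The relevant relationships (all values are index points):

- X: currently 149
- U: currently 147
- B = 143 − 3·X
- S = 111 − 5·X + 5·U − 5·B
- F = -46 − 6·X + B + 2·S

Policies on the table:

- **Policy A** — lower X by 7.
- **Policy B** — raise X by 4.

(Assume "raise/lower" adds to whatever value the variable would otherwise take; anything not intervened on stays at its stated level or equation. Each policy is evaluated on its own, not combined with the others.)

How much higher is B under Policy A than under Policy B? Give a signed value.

33

Policy A (X − 7):
  X = 149 − 7 = 142
  B = 143 − 3·142 = -283
Policy B (X + 4):
  X = 149 + 4 = 153
  B = 143 − 3·153 = -316
B: -283 − (-316) = 33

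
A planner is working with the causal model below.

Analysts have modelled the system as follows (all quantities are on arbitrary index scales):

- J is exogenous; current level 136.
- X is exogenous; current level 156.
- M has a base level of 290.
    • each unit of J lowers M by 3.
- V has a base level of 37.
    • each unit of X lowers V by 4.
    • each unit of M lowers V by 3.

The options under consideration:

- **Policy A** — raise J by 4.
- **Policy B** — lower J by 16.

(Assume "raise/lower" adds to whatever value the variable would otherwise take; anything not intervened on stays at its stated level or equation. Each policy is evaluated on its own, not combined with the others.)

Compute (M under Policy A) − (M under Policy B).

-60

Policy A (J + 4):
  J = 136 + 4 = 140
  M = 290 − 3·140 = -130
Policy B (J − 16):
  J = 136 − 16 = 120
  M = 290 − 3·120 = -70
M: -130 − (-70) = -60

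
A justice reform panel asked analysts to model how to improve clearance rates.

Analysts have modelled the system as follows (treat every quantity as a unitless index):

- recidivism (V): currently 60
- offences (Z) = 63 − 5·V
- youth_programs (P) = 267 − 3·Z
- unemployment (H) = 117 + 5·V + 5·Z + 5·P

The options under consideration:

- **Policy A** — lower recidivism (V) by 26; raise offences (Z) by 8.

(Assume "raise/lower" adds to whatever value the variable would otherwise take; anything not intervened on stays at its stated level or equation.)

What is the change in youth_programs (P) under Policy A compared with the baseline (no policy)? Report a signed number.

Baseline:
  V = 60
  Z = 63 − 5·60 = -237
  P = 267 − 3·(-237) = 978
Policy A (V − 26, Z + 8):
  V = 60 − 26 = 34
  Z = 63 − 5·34 (+8 from intervention) = -99
  P = 267 − 3·(-99) = 564
Change in P: 564 − 978 = -414

-414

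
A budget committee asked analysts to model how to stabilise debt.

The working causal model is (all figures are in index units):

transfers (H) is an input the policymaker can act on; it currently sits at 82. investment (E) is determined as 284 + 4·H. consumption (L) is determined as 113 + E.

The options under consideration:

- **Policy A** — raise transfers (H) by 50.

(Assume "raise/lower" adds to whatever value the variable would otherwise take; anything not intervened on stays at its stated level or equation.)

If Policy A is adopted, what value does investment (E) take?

812

Policy A (H + 50):
  H = 82 + 50 = 132
  E = 284 + 4·132 = 812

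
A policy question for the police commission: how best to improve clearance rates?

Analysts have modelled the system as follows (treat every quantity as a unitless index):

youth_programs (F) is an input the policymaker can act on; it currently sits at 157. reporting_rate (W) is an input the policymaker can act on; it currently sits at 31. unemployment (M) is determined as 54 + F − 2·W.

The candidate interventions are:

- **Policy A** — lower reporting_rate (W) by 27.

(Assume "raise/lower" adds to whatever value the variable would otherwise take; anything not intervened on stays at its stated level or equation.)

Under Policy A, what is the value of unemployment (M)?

Policy A (W − 27):
  F = 157
  W = 31 − 27 = 4
  M = 54 + 157 − 2·4 = 203

203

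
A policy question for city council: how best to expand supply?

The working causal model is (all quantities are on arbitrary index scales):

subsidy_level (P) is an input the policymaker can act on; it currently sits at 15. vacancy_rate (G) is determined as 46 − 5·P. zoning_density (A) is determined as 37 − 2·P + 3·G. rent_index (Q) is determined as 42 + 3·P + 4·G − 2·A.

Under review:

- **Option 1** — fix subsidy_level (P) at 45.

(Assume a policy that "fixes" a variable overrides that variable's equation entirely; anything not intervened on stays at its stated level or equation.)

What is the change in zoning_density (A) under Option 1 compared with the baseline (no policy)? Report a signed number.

-510

Baseline:
  P = 15
  G = 46 − 5·15 = -29
  A = 37 − 2·15 + 3·(-29) = -80
Option 1 (P := 45):
  P = 45
  G = 46 − 5·45 = -179
  A = 37 − 2·45 + 3·(-179) = -590
Change in A: -590 − (-80) = -510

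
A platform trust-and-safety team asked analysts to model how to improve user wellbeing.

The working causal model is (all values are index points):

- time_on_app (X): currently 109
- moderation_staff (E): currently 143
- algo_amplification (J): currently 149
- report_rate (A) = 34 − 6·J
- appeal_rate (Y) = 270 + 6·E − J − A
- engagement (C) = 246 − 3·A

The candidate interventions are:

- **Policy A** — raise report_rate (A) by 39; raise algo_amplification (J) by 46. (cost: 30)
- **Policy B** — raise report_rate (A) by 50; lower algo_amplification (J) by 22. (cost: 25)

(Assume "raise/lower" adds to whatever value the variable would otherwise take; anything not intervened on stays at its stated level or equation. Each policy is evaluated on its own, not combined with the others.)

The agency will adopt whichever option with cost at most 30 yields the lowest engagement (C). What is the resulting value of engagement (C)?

Policy A (A + 39, J + 46):
  J = 149 + 46 = 195
  A = 34 − 6·195 (+39 from intervention) = -1097
  C = 246 − 3·(-1097) = 3537
Policy B (A + 50, J − 22):
  J = 149 − 22 = 127
  A = 34 − 6·127 (+50 from intervention) = -678
  C = 246 − 3·(-678) = 2280
Comparing — Policy A: C=3537, Policy B: C=2280. Lowest is 2280 (Policy B).

2280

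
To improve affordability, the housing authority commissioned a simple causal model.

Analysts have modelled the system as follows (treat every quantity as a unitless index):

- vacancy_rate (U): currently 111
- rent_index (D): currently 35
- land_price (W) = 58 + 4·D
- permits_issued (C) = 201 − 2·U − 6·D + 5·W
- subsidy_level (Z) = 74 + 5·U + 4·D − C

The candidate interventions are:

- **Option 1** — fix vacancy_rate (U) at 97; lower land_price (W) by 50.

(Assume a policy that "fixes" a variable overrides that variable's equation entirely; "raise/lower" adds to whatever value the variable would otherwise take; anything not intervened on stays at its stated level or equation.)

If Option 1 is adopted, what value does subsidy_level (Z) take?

162

Option 1 (U := 97, W − 50):
  U = 97
  D = 35
  W = 58 + 4·35 (−50 from intervention) = 148
  C = 201 − 2·97 − 6·35 + 5·148 = 537
  Z = 74 + 5·97 + 4·35 − 537 = 162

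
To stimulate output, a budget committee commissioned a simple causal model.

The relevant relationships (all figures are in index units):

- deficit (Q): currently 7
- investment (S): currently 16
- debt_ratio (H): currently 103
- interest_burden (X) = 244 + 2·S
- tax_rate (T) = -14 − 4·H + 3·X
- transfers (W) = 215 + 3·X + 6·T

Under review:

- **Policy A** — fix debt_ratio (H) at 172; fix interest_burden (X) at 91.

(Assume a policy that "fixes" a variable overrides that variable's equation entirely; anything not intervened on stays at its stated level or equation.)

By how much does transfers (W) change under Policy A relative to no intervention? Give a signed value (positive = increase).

Baseline:
  S = 16
  H = 103
  X = 244 + 2·16 = 276
  T = -14 − 4·103 + 3·276 = 402
  W = 215 + 3·276 + 6·402 = 3455
Policy A (H := 172, X := 91):
  S = 16
  H = 172
  X = 91
  T = -14 − 4·172 + 3·91 = -429
  W = 215 + 3·91 + 6·(-429) = -2086
Change in W: -2086 − 3455 = -5541

-5541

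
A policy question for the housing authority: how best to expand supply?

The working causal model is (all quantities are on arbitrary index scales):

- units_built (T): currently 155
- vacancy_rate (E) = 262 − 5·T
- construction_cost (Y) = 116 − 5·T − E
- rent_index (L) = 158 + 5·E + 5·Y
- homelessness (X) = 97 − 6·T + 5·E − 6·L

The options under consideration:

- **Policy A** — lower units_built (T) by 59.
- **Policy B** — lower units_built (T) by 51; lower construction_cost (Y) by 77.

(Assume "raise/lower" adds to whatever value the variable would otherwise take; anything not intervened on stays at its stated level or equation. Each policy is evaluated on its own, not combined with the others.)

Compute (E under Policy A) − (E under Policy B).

Policy A (T − 59):
  T = 155 − 59 = 96
  E = 262 − 5·96 = -218
Policy B (T − 51, Y − 77):
  T = 155 − 51 = 104
  E = 262 − 5·104 = -258
E: -218 − (-258) = 40

40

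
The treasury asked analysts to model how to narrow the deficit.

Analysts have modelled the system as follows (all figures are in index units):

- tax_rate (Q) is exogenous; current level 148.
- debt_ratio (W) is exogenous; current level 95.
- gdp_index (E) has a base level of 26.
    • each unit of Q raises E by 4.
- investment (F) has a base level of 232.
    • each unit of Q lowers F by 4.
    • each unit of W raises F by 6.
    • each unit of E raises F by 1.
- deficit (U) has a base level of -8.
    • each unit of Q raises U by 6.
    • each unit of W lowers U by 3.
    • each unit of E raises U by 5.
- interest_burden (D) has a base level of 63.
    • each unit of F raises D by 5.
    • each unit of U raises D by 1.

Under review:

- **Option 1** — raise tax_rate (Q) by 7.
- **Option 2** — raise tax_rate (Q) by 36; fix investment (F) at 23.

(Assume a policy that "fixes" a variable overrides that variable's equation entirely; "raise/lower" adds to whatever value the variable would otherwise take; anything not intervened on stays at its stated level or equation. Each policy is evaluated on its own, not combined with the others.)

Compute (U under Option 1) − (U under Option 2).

-754

Option 1 (Q + 7):
  Q = 148 + 7 = 155
  W = 95
  E = 26 + 4·155 = 646
  U = -8 + 6·155 − 3·95 + 5·646 = 3867
Option 2 (Q + 36, F := 23):
  Q = 148 + 36 = 184
  W = 95
  E = 26 + 4·184 = 762
  U = -8 + 6·184 − 3·95 + 5·762 = 4621
U: 3867 − 4621 = -754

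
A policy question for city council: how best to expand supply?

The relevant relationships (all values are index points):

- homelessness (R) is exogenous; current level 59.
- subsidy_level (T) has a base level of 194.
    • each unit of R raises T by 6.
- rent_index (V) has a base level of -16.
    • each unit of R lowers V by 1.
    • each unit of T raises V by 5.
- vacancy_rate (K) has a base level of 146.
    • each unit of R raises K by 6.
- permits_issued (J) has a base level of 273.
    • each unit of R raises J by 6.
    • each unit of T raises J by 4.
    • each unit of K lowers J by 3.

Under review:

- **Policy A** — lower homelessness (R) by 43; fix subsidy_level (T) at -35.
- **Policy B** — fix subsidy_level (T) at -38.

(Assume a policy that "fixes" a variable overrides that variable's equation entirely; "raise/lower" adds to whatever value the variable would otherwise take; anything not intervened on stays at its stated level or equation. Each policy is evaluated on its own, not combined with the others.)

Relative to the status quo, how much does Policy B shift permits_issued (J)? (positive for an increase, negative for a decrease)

Baseline:
  R = 59
  T = 194 + 6·59 = 548
  K = 146 + 6·59 = 500
  J = 273 + 6·59 + 4·548 − 3·500 = 1319
Policy B (T := -38):
  R = 59
  T = -38
  K = 146 + 6·59 = 500
  J = 273 + 6·59 + 4·(-38) − 3·500 = -1025
Change in J: -1025 − 1319 = -2344

-2344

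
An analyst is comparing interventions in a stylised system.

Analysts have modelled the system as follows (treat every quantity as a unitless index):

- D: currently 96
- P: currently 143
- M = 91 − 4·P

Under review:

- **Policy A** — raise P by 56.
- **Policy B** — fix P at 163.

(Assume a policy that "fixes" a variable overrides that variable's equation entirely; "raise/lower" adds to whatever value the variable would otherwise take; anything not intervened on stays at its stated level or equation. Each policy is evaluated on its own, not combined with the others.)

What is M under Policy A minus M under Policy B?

Policy A (P + 56):
  P = 143 + 56 = 199
  M = 91 − 4·199 = -705
Policy B (P := 163):
  P = 163
  M = 91 − 4·163 = -561
M: -705 − (-561) = -144

-144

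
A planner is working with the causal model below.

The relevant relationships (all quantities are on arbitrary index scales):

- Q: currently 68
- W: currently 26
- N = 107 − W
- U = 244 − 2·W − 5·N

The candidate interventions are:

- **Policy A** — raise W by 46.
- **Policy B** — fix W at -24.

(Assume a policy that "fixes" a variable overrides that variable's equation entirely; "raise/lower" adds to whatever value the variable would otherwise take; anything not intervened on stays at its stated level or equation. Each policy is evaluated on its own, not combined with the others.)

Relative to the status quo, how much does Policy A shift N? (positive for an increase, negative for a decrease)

-46

Baseline:
  W = 26
  N = 107 − 26 = 81
Policy A (W + 46):
  W = 26 + 46 = 72
  N = 107 − 72 = 35
Change in N: 35 − 81 = -46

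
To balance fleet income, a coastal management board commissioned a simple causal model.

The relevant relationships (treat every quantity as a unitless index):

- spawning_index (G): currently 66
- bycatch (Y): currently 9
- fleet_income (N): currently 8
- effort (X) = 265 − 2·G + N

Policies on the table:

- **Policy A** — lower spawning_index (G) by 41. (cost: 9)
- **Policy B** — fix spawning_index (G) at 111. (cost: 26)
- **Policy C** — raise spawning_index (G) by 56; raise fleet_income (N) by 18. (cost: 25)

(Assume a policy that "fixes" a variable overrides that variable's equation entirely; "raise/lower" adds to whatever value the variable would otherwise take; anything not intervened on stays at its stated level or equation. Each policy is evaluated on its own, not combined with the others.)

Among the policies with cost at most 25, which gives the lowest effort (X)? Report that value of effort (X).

Policy A (G − 41):
  G = 66 − 41 = 25
  N = 8
  X = 265 − 2·25 + 8 = 223
Policy C (G + 56, N + 18):
  G = 66 + 56 = 122
  N = 8 + 18 = 26
  X = 265 − 2·122 + 26 = 47
Comparing — Policy A: X=223, Policy C: X=47. Lowest is 47 (Policy C).

47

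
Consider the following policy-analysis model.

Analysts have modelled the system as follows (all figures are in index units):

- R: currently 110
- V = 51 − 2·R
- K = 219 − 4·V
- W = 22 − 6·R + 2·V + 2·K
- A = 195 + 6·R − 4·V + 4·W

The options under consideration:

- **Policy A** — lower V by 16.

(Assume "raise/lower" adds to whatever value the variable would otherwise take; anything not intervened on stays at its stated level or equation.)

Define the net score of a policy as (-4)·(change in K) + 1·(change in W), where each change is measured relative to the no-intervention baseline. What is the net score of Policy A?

-160

Baseline:
  R = 110
  V = 51 − 2·110 = -169
  K = 219 − 4·(-169) = 895
  W = 22 − 6·110 + 2·(-169) + 2·895 = 814
Policy A (V − 16):
  R = 110
  V = 51 − 2·110 (−16 from intervention) = -185
  K = 219 − 4·(-185) = 959
  W = 22 − 6·110 + 2·(-185) + 2·959 = 910
ΔK = 959 − 895 = 64; ΔW = 910 − 814 = 96
Score = (-4)·64 + 1·96 = -160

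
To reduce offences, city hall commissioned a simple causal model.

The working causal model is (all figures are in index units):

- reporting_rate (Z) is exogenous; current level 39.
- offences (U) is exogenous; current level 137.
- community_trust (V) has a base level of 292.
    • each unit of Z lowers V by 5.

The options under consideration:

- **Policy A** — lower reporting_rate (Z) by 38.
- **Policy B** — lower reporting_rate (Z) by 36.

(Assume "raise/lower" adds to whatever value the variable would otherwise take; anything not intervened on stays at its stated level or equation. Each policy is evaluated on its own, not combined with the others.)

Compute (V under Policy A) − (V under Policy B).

Policy A (Z − 38):
  Z = 39 − 38 = 1
  V = 292 − 5·1 = 287
Policy B (Z − 36):
  Z = 39 − 36 = 3
  V = 292 − 5·3 = 277
V: 287 − 277 = 10

10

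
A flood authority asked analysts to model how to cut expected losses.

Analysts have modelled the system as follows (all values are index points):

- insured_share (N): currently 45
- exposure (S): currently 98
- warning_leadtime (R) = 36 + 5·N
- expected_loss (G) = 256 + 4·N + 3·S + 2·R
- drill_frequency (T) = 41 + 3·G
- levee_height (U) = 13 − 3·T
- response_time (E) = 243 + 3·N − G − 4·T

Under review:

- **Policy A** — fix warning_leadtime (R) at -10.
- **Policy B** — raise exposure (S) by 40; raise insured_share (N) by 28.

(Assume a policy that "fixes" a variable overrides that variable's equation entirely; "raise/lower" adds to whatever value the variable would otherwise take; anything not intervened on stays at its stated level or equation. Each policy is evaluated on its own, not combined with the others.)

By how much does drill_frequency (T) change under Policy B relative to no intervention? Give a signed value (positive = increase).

Baseline:
  N = 45
  S = 98
  R = 36 + 5·45 = 261
  G = 256 + 4·45 + 3·98 + 2·261 = 1252
  T = 41 + 3·1252 = 3797
Policy B (S + 40, N + 28):
  N = 45 + 28 = 73
  S = 98 + 40 = 138
  R = 36 + 5·73 = 401
  G = 256 + 4·73 + 3·138 + 2·401 = 1764
  T = 41 + 3·1764 = 5333
Change in T: 5333 − 3797 = 1536

1536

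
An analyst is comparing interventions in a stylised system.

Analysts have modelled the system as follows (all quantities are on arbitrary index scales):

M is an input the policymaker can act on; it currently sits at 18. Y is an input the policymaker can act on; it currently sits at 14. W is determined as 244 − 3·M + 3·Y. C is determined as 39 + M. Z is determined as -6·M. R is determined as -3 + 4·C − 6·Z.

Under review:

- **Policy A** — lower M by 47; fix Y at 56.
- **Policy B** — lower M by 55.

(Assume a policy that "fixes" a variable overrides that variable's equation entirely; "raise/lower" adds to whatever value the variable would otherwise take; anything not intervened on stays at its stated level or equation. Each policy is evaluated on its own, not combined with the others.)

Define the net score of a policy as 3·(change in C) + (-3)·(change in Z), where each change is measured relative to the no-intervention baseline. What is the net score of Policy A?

-987

Baseline:
  M = 18
  C = 39 + 18 = 57
  Z = 0 − 6·18 = -108
Policy A (M − 47, Y := 56):
  M = 18 − 47 = -29
  C = 39 + (-29) = 10
  Z = 0 − 6·(-29) = 174
ΔC = 10 − 57 = -47; ΔZ = 174 − (-108) = 282
Score = 3·(-47) + (-3)·282 = -987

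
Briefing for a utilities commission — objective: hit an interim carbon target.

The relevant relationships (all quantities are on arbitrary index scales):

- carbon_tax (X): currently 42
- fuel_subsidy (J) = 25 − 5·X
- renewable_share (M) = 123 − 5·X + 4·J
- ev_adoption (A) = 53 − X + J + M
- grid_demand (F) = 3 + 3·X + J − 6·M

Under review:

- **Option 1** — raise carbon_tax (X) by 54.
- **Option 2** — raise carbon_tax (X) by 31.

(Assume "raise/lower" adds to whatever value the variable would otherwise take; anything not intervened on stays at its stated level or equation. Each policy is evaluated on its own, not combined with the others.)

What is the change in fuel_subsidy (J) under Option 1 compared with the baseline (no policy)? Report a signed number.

Baseline:
  X = 42
  J = 25 − 5·42 = -185
Option 1 (X + 54):
  X = 42 + 54 = 96
  J = 25 − 5·96 = -455
Change in J: -455 − (-185) = -270

-270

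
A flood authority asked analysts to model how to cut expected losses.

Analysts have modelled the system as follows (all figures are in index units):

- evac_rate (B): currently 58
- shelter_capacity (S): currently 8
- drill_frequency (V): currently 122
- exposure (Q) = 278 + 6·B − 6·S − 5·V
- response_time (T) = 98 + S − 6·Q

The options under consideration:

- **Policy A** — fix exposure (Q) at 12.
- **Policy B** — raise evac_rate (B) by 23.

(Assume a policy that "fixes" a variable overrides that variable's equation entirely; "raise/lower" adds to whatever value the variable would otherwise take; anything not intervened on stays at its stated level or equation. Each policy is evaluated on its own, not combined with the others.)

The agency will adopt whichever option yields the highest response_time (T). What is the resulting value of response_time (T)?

34

Policy A (Q := 12):
  B = 58
  S = 8
  V = 122
  Q = 12
  T = 98 + 8 − 6·12 = 34
Policy B (B + 23):
  B = 58 + 23 = 81
  S = 8
  V = 122
  Q = 278 + 6·81 − 6·8 − 5·122 = 106
  T = 98 + 8 − 6·106 = -530
Comparing — Policy A: T=34, Policy B: T=-530. Highest is 34 (Policy A).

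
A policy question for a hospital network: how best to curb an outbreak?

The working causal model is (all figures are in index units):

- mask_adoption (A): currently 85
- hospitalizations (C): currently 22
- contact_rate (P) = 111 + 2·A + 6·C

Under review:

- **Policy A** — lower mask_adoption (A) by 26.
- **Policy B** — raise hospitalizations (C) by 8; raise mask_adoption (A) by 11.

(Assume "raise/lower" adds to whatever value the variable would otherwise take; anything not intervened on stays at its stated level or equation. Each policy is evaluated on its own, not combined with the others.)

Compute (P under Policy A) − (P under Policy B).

Policy A (A − 26):
  A = 85 − 26 = 59
  C = 22
  P = 111 + 2·59 + 6·22 = 361
Policy B (C + 8, A + 11):
  A = 85 + 11 = 96
  C = 22 + 8 = 30
  P = 111 + 2·96 + 6·30 = 483
P: 361 − 483 = -122

-122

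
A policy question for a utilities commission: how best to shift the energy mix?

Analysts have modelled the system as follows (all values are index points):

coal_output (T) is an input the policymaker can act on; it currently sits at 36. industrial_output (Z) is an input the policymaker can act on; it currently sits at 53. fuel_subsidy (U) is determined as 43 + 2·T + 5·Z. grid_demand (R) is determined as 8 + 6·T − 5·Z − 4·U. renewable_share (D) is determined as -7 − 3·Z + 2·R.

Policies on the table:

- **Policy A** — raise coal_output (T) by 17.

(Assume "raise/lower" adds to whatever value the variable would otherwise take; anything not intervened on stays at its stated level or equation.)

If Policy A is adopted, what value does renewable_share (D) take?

Policy A (T + 17):
  T = 36 + 17 = 53
  Z = 53
  U = 43 + 2·53 + 5·53 = 414
  R = 8 + 6·53 − 5·53 − 4·414 = -1595
  D = -7 − 3·53 + 2·(-1595) = -3356

-3356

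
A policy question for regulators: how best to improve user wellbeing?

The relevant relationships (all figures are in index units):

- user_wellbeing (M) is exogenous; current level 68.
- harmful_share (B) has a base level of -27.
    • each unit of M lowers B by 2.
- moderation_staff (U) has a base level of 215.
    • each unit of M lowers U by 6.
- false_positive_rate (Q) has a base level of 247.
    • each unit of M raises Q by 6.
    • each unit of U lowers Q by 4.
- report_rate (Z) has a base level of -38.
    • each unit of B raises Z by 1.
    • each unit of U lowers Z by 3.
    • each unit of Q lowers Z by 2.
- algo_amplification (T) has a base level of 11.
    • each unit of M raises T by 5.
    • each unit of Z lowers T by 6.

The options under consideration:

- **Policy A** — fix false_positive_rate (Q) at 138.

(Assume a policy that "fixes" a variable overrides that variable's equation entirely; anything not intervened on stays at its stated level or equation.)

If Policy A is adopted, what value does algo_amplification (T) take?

-261

Policy A (Q := 138):
  M = 68
  B = -27 − 2·68 = -163
  U = 215 − 6·68 = -193
  Q = 138
  Z = -38 + (-163) − 3·(-193) − 2·138 = 102
  T = 11 + 5·68 − 6·102 = -261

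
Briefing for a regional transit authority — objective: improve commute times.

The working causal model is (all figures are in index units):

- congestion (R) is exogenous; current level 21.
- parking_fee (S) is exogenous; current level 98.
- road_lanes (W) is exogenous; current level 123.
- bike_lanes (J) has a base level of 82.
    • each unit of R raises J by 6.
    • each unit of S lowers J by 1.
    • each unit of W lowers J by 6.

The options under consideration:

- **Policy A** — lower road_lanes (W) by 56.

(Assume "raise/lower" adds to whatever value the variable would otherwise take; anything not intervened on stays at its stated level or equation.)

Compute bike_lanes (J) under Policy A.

Policy A (W − 56):
  R = 21
  S = 98
  W = 123 − 56 = 67
  J = 82 + 6·21 − 98 − 6·67 = -292

-292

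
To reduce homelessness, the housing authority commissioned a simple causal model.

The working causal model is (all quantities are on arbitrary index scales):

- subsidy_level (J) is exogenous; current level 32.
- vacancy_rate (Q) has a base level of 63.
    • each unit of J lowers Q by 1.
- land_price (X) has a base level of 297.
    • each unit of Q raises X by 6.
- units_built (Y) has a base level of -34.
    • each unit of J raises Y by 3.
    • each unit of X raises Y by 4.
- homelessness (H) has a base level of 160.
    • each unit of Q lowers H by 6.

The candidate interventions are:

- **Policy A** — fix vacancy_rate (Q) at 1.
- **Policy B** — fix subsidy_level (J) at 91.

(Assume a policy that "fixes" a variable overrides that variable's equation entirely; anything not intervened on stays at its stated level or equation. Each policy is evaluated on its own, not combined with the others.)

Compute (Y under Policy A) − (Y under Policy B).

519

Policy A (Q := 1):
  J = 32
  Q = 1
  X = 297 + 6·1 = 303
  Y = -34 + 3·32 + 4·303 = 1274
Policy B (J := 91):
  J = 91
  Q = 63 − 91 = -28
  X = 297 + 6·(-28) = 129
  Y = -34 + 3·91 + 4·129 = 755
Y: 1274 − 755 = 519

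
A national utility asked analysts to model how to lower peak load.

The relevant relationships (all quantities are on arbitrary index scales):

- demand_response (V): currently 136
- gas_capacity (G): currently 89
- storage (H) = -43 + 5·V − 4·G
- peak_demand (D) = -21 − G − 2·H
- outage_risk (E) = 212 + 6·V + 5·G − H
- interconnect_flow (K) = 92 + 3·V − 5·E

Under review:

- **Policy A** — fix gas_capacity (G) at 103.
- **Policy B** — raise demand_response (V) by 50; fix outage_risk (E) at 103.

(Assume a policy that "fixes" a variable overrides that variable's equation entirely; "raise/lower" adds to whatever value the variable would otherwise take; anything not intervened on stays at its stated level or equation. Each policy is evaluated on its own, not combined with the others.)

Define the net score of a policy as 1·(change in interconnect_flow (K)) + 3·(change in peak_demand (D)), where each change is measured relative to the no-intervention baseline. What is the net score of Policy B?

Baseline:
  V = 136
  G = 89
  H = -43 + 5·136 − 4·89 = 281
  D = -21 − 89 − 2·281 = -672
  E = 212 + 6·136 + 5·89 − 281 = 1192
  K = 92 + 3·136 − 5·1192 = -5460
Policy B (V + 50, E := 103):
  V = 136 + 50 = 186
  G = 89
  H = -43 + 5·186 − 4·89 = 531
  D = -21 − 89 − 2·531 = -1172
  E = 103
  K = 92 + 3·186 − 5·103 = 135
ΔK = 135 − (-5460) = 5595; ΔD = -1172 − (-672) = -500
Score = 1·5595 + 3·(-500) = 4095

4095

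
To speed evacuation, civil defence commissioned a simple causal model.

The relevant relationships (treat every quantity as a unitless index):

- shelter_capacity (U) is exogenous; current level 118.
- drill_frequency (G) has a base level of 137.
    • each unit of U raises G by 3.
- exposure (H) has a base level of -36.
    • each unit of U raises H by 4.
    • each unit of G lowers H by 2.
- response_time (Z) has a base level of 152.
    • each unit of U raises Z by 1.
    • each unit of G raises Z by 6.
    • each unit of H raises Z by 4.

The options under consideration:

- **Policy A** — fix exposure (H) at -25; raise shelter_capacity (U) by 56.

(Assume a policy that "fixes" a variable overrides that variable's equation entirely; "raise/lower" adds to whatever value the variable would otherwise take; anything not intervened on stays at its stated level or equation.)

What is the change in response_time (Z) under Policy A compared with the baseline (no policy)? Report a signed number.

3148

Baseline:
  U = 118
  G = 137 + 3·118 = 491
  H = -36 + 4·118 − 2·491 = -546
  Z = 152 + 118 + 6·491 + 4·(-546) = 1032
Policy A (H := -25, U + 56):
  U = 118 + 56 = 174
  G = 137 + 3·174 = 659
  H = -25
  Z = 152 + 174 + 6·659 + 4·(-25) = 4180
Change in Z: 4180 − 1032 = 3148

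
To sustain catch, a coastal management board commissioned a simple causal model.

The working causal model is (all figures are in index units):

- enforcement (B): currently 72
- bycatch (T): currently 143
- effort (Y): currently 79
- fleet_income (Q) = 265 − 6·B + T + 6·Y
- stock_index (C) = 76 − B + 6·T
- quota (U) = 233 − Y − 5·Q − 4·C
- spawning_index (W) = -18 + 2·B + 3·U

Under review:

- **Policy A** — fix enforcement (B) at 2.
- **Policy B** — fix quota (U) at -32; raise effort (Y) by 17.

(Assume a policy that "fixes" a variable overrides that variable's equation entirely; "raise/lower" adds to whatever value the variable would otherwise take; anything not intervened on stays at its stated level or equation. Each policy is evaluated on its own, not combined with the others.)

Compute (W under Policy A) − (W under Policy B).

Policy A (B := 2):
  B = 2
  T = 143
  Y = 79
  Q = 265 − 6·2 + 143 + 6·79 = 870
  C = 76 − 2 + 6·143 = 932
  U = 233 − 79 − 5·870 − 4·932 = -7924
  W = -18 + 2·2 + 3·(-7924) = -23786
Policy B (U := -32, Y + 17):
  B = 72
  T = 143
  Y = 79 + 17 = 96
  Q = 265 − 6·72 + 143 + 6·96 = 552
  C = 76 − 72 + 6·143 = 862
  U = -32
  W = -18 + 2·72 + 3·(-32) = 30
W: -23786 − 30 = -23816

-23816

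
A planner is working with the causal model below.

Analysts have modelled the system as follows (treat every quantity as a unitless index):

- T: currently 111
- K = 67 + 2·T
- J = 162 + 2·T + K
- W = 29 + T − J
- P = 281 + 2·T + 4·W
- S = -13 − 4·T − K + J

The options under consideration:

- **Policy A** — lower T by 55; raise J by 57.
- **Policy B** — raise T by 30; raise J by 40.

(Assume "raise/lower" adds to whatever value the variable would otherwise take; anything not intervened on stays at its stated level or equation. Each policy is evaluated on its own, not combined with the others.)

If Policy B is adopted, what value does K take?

Policy B (T + 30, J + 40):
  T = 111 + 30 = 141
  K = 67 + 2·141 = 349

349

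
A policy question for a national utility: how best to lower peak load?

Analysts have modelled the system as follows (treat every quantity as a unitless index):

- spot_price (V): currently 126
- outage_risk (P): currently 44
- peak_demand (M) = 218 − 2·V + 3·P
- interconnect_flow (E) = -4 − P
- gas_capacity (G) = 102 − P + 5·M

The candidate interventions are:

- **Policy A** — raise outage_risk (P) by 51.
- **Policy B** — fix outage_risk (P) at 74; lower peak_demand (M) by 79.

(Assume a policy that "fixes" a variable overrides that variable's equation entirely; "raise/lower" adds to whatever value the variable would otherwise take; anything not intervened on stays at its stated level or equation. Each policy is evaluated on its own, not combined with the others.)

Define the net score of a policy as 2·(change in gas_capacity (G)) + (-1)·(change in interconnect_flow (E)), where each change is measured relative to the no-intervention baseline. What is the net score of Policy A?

1479

Baseline:
  V = 126
  P = 44
  M = 218 − 2·126 + 3·44 = 98
  E = -4 − 44 = -48
  G = 102 − 44 + 5·98 = 548
Policy A (P + 51):
  V = 126
  P = 44 + 51 = 95
  M = 218 − 2·126 + 3·95 = 251
  E = -4 − 95 = -99
  G = 102 − 95 + 5·251 = 1262
ΔG = 1262 − 548 = 714; ΔE = -99 − (-48) = -51
Score = 2·714 + (-1)·(-51) = 1479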